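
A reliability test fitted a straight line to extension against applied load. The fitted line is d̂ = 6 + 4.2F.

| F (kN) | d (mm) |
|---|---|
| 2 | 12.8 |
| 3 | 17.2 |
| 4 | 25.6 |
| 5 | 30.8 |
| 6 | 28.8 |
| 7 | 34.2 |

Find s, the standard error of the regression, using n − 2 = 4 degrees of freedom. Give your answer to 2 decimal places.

s = 2.92

F=2: d̂ = 6 + 4.2·2 = 14.4; e = 12.8 − 14.4 = -1.6
F=3: d̂ = 6 + 4.2·3 = 18.6; e = 17.2 − 18.6 = -1.4
F=4: d̂ = 6 + 4.2·4 = 22.8; e = 25.6 − 22.8 = 2.8
F=5: d̂ = 6 + 4.2·5 = 27; e = 30.8 − 27 = 3.8
F=6: d̂ = 6 + 4.2·6 = 31.2; e = 28.8 − 31.2 = -2.4
F=7: d̂ = 6 + 4.2·7 = 35.4; e = 34.2 − 35.4 = -1.2
SSE = 2.56 + 1.96 + 7.84 + 14.44 + 5.76 + 1.44 = 34
s = √(34/4) = √8.5 ≈ 2.92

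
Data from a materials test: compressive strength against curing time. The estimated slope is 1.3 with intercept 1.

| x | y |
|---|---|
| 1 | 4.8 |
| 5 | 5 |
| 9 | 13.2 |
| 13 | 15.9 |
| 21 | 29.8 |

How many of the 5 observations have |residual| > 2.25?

2

x=1: ŷ = 1 + 1.3·1 = 2.3; r = 4.8 − 2.3 = 2.5
x=5: ŷ = 1 + 1.3·5 = 7.5; r = 5 − 7.5 = -2.5
x=9: ŷ = 1 + 1.3·9 = 12.7; r = 13.2 − 12.7 = 0.5
x=13: ŷ = 1 + 1.3·13 = 17.9; r = 15.9 − 17.9 = -2
x=21: ŷ = 1 + 1.3·21 = 28.3; r = 29.8 − 28.3 = 1.5
|r| > 2.25: x=1 (|r|=2.5), x=5 (|r|=2.5) → 2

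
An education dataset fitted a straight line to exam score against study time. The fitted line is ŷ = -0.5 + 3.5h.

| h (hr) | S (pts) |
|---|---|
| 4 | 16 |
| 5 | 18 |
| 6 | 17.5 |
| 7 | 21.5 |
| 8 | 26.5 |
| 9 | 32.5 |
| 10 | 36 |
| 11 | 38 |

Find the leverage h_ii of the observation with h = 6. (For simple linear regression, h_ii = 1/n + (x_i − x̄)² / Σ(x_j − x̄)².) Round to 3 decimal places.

h̄ = (4 + 5 + 6 + 7 + 8 + 9 + 10 + 11)/8 = 7.5
Σ(h − h̄)² = 12.25 + 6.25 + 2.25 + 0.25 + 0.25 + 2.25 + 6.25 + 12.25 = 42
h = 1/8 + (-1.5)²/42 = 0.125 + 0.0535714 = 0.179

h = 0.179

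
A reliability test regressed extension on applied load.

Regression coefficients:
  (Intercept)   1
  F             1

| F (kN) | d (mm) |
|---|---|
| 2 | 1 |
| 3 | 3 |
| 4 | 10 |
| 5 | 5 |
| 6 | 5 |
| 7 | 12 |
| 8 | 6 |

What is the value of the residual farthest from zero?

r = 5

F=2: ŷ = 1 + 2 = 3; r = 1 − 3 = -2
F=3: ŷ = 1 + 3 = 4; r = 3 − 4 = -1
F=4: ŷ = 1 + 4 = 5; r = 10 − 5 = 5
F=5: ŷ = 1 + 5 = 6; r = 5 − 6 = -1
F=6: ŷ = 1 + 6 = 7; r = 5 − 7 = -2
F=7: ŷ = 1 + 7 = 8; r = 12 − 8 = 4
F=8: ŷ = 1 + 8 = 9; r = 6 − 9 = -3
Largest |r| is 5 at F = 4, residual 5.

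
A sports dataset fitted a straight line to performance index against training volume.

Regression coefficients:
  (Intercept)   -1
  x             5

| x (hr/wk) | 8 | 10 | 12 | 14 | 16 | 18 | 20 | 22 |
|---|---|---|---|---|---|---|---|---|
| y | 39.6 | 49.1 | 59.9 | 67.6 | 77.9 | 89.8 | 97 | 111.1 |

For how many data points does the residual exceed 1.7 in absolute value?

2

x=8: ŷ = -1 + 5·8 = 39; e = 39.6 − 39 = 0.6
x=10: ŷ = -1 + 5·10 = 49; e = 49.1 − 49 = 0.1
x=12: ŷ = -1 + 5·12 = 59; e = 59.9 − 59 = 0.9
x=14: ŷ = -1 + 5·14 = 69; e = 67.6 − 69 = -1.4
x=16: ŷ = -1 + 5·16 = 79; e = 77.9 − 79 = -1.1
x=18: ŷ = -1 + 5·18 = 89; e = 89.8 − 89 = 0.8
x=20: ŷ = -1 + 5·20 = 99; e = 97 − 99 = -2
x=22: ŷ = -1 + 5·22 = 109; e = 111.1 − 109 = 2.1
|e| > 1.7: x=20 (|e|=2), x=22 (|e|=2.1) → 2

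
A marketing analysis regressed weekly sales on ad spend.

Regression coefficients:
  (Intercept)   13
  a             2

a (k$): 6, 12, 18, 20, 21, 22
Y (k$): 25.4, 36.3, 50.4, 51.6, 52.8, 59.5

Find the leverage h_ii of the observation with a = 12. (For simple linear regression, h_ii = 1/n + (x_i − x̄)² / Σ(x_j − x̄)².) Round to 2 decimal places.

ā = (6 + 12 + 18 + 20 + 21 + 22)/6 = 16.5
Σ(a − ā)² = 110.25 + 20.25 + 2.25 + 12.25 + 20.25 + 30.25 = 195.5
h = 1/6 + (-4.5)²/195.5 = 0.166667 + 0.103581 = 0.27

h = 0.27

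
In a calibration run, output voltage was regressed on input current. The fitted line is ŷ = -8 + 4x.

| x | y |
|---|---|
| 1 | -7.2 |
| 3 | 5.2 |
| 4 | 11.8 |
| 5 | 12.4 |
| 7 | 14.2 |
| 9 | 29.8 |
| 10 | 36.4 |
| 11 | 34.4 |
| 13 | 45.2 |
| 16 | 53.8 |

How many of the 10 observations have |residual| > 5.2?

1

x=1: ŷ = -8 + 4·1 = -4; e = -7.2 − (-4) = -3.2
x=3: ŷ = -8 + 4·3 = 4; e = 5.2 − 4 = 1.2
x=4: ŷ = -8 + 4·4 = 8; e = 11.8 − 8 = 3.8
x=5: ŷ = -8 + 4·5 = 12; e = 12.4 − 12 = 0.4
x=7: ŷ = -8 + 4·7 = 20; e = 14.2 − 20 = -5.8
x=9: ŷ = -8 + 4·9 = 28; e = 29.8 − 28 = 1.8
x=10: ŷ = -8 + 4·10 = 32; e = 36.4 − 32 = 4.4
x=11: ŷ = -8 + 4·11 = 36; e = 34.4 − 36 = -1.6
x=13: ŷ = -8 + 4·13 = 44; e = 45.2 − 44 = 1.2
x=16: ŷ = -8 + 4·16 = 56; e = 53.8 − 56 = -2.2
|e| > 5.2: x=7 (|e|=5.8) → 1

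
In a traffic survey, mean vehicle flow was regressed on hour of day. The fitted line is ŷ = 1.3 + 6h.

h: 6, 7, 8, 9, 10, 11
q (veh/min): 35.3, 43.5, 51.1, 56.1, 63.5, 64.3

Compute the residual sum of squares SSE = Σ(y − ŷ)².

SSE = 21.76

h=6: ŷ = 1.3 + 6·6 = 37.3; r = 35.3 − 37.3 = -2
h=7: ŷ = 1.3 + 6·7 = 43.3; r = 43.5 − 43.3 = 0.2
h=8: ŷ = 1.3 + 6·8 = 49.3; r = 51.1 − 49.3 = 1.8
h=9: ŷ = 1.3 + 6·9 = 55.3; r = 56.1 − 55.3 = 0.8
h=10: ŷ = 1.3 + 6·10 = 61.3; r = 63.5 − 61.3 = 2.2
h=11: ŷ = 1.3 + 6·11 = 67.3; r = 64.3 − 67.3 = -3
SSE = 4 + 0.04 + 3.24 + 0.64 + 4.84 + 9 = 21.76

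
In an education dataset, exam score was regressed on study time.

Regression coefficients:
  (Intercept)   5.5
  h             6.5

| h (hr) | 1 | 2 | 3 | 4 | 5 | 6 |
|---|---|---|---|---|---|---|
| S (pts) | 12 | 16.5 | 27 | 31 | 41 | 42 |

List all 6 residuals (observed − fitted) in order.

0, -2, 2, -0.5, 3, -2.5

h=1: Ŝ = 5.5 + 6.5·1 = 12; r = 12 − 12 = 0
h=2: Ŝ = 5.5 + 6.5·2 = 18.5; r = 16.5 − 18.5 = -2
h=3: Ŝ = 5.5 + 6.5·3 = 25; r = 27 − 25 = 2
h=4: Ŝ = 5.5 + 6.5·4 = 31.5; r = 31 − 31.5 = -0.5
h=5: Ŝ = 5.5 + 6.5·5 = 38; r = 41 − 38 = 3
h=6: Ŝ = 5.5 + 6.5·6 = 44.5; r = 42 − 44.5 = -2.5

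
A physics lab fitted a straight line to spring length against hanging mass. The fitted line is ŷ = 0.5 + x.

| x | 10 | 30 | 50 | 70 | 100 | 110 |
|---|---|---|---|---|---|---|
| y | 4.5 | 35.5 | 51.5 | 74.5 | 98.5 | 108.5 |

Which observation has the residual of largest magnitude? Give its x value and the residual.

x=10: ŷ = 0.5 + 10 = 10.5; e = 4.5 − 10.5 = -6
x=30: ŷ = 0.5 + 30 = 30.5; e = 35.5 − 30.5 = 5
x=50: ŷ = 0.5 + 50 = 50.5; e = 51.5 − 50.5 = 1
x=70: ŷ = 0.5 + 70 = 70.5; e = 74.5 − 70.5 = 4
x=100: ŷ = 0.5 + 100 = 100.5; e = 98.5 − 100.5 = -2
x=110: ŷ = 0.5 + 110 = 110.5; e = 108.5 − 110.5 = -2
Largest |e| is 6 at x = 10, residual -6.

x = 10, e = -6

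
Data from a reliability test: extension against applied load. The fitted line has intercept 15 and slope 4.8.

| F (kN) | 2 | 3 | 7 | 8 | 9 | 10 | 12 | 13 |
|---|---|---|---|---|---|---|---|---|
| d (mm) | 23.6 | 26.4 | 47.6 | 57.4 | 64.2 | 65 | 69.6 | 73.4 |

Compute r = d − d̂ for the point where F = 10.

r = 2

d̂ = 15 + 4.8·10 = 63
r = 65 − 63 = 2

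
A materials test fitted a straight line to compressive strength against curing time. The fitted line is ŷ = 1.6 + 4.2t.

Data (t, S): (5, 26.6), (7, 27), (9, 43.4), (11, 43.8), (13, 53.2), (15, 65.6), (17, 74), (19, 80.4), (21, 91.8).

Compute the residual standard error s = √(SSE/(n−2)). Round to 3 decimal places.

s = 3.381

t=5: ŷ = 1.6 + 4.2·5 = 22.6; r = 26.6 − 22.6 = 4
t=7: ŷ = 1.6 + 4.2·7 = 31; r = 27 − 31 = -4
t=9: ŷ = 1.6 + 4.2·9 = 39.4; r = 43.4 − 39.4 = 4
t=11: ŷ = 1.6 + 4.2·11 = 47.8; r = 43.8 − 47.8 = -4
t=13: ŷ = 1.6 + 4.2·13 = 56.2; r = 53.2 − 56.2 = -3
t=15: ŷ = 1.6 + 4.2·15 = 64.6; r = 65.6 − 64.6 = 1
t=17: ŷ = 1.6 + 4.2·17 = 73; r = 74 − 73 = 1
t=19: ŷ = 1.6 + 4.2·19 = 81.4; r = 80.4 − 81.4 = -1
t=21: ŷ = 1.6 + 4.2·21 = 89.8; r = 91.8 − 89.8 = 2
SSE = 16 + 16 + 16 + 16 + 9 + 1 + 1 + 1 + 4 = 80
s = √(80/7) = √11.4286 ≈ 3.381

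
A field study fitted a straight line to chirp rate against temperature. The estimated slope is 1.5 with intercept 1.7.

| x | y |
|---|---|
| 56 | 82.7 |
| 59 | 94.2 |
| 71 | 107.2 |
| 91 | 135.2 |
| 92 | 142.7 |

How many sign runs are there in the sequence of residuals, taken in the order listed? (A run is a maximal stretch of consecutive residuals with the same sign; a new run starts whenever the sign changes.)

x=56: ŷ = 1.7 + 1.5·56 = 85.7; e = 82.7 − 85.7 = -3
x=59: ŷ = 1.7 + 1.5·59 = 90.2; e = 94.2 − 90.2 = 4
x=71: ŷ = 1.7 + 1.5·71 = 108.2; e = 107.2 − 108.2 = -1
x=91: ŷ = 1.7 + 1.5·91 = 138.2; e = 135.2 − 138.2 = -3
x=92: ŷ = 1.7 + 1.5·92 = 139.7; e = 142.7 − 139.7 = 3
Signs: − + − − +
Runs: −×1, +×1, −×2, +×1 → 4

4 runs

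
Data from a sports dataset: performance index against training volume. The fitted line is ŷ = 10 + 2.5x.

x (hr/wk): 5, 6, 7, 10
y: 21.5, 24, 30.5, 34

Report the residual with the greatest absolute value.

e = 3

x=5: ŷ = 10 + 2.5·5 = 22.5; e = 21.5 − 22.5 = -1
x=6: ŷ = 10 + 2.5·6 = 25; e = 24 − 25 = -1
x=7: ŷ = 10 + 2.5·7 = 27.5; e = 30.5 − 27.5 = 3
x=10: ŷ = 10 + 2.5·10 = 35; e = 34 − 35 = -1
Largest |e| is 3 at x = 7, residual 3.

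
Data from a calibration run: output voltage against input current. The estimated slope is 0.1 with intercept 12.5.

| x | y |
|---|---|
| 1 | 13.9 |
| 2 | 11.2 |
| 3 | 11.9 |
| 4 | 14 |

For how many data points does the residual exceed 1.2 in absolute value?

x=1: ŷ = 12.5 + 0.1·1 = 12.6; r = 13.9 − 12.6 = 1.3
x=2: ŷ = 12.5 + 0.1·2 = 12.7; r = 11.2 − 12.7 = -1.5
x=3: ŷ = 12.5 + 0.1·3 = 12.8; r = 11.9 − 12.8 = -0.9
x=4: ŷ = 12.5 + 0.1·4 = 12.9; r = 14 − 12.9 = 1.1
|r| > 1.2: x=1 (|r|=1.3), x=2 (|r|=1.5) → 2

2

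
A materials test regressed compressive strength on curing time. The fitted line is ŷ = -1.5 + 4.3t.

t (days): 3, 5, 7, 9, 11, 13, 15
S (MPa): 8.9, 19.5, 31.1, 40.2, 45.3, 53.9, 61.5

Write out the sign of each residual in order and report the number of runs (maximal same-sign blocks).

3 runs

t=3: ŷ = -1.5 + 4.3·3 = 11.4; r = 8.9 − 11.4 = -2.5
t=5: ŷ = -1.5 + 4.3·5 = 20; r = 19.5 − 20 = -0.5
t=7: ŷ = -1.5 + 4.3·7 = 28.6; r = 31.1 − 28.6 = 2.5
t=9: ŷ = -1.5 + 4.3·9 = 37.2; r = 40.2 − 37.2 = 3
t=11: ŷ = -1.5 + 4.3·11 = 45.8; r = 45.3 − 45.8 = -0.5
t=13: ŷ = -1.5 + 4.3·13 = 54.4; r = 53.9 − 54.4 = -0.5
t=15: ŷ = -1.5 + 4.3·15 = 63; r = 61.5 − 63 = -1.5
Signs: − − + + − − −
Runs: −×2, +×2, −×3 → 3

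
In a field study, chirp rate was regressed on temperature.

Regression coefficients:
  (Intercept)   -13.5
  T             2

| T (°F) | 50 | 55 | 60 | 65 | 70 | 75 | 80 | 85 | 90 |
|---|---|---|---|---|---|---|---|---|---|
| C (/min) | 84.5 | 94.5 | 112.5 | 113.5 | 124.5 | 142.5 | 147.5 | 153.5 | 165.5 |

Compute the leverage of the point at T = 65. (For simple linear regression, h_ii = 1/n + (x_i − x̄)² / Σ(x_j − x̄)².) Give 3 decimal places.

h = 0.128

T̄ = (50 + 55 + 60 + 65 + 70 + 75 + 80 + 85 + 90)/9 = 70
Σ(T − T̄)² = 400 + 225 + 100 + 25 + 0 + 25 + 100 + 225 + 400 = 1500
h = 1/9 + (-5)²/1500 = 0.111111 + 0.0166667 = 0.128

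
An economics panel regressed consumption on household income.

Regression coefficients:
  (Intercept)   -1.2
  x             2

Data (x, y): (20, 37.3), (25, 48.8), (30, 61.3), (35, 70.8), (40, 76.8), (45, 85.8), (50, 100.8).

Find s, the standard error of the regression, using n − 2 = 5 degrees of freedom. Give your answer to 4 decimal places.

s = 2.4290

x=20: ŷ = -1.2 + 2·20 = 38.8; e = 37.3 − 38.8 = -1.5
x=25: ŷ = -1.2 + 2·25 = 48.8; e = 48.8 − 48.8 = 0
x=30: ŷ = -1.2 + 2·30 = 58.8; e = 61.3 − 58.8 = 2.5
x=35: ŷ = -1.2 + 2·35 = 68.8; e = 70.8 − 68.8 = 2
x=40: ŷ = -1.2 + 2·40 = 78.8; e = 76.8 − 78.8 = -2
x=45: ŷ = -1.2 + 2·45 = 88.8; e = 85.8 − 88.8 = -3
x=50: ŷ = -1.2 + 2·50 = 98.8; e = 100.8 − 98.8 = 2
SSE = 2.25 + 0 + 6.25 + 4 + 4 + 9 + 4 = 29.5
s = √(29.5/5) = √5.9 ≈ 2.4290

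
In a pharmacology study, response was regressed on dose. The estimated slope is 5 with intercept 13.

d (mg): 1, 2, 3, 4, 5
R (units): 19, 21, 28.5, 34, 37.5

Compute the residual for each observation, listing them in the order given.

d=1: R̂ = 13 + 5·1 = 18; e = 19 − 18 = 1
d=2: R̂ = 13 + 5·2 = 23; e = 21 − 23 = -2
d=3: R̂ = 13 + 5·3 = 28; e = 28.5 − 28 = 0.5
d=4: R̂ = 13 + 5·4 = 33; e = 34 − 33 = 1
d=5: R̂ = 13 + 5·5 = 38; e = 37.5 − 38 = -0.5

1, -2, 0.5, 1, -0.5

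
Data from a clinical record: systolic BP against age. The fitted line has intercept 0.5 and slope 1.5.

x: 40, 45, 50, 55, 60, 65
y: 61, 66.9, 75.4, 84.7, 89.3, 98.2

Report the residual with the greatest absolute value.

x=40: ŷ = 0.5 + 1.5·40 = 60.5; r = 61 − 60.5 = 0.5
x=45: ŷ = 0.5 + 1.5·45 = 68; r = 66.9 − 68 = -1.1
x=50: ŷ = 0.5 + 1.5·50 = 75.5; r = 75.4 − 75.5 = -0.1
x=55: ŷ = 0.5 + 1.5·55 = 83; r = 84.7 − 83 = 1.7
x=60: ŷ = 0.5 + 1.5·60 = 90.5; r = 89.3 − 90.5 = -1.2
x=65: ŷ = 0.5 + 1.5·65 = 98; r = 98.2 − 98 = 0.2
Largest |r| is 1.7 at x = 55, residual 1.7.

r = 1.7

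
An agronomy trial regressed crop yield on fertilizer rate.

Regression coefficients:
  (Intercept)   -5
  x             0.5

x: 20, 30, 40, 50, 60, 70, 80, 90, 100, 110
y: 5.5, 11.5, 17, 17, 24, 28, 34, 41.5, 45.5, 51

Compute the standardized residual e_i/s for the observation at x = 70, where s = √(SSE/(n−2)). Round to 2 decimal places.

x=20: ŷ = -5 + 0.5·20 = 5; e = 5.5 − 5 = 0.5
x=30: ŷ = -5 + 0.5·30 = 10; e = 11.5 − 10 = 1.5
x=40: ŷ = -5 + 0.5·40 = 15; e = 17 − 15 = 2
x=50: ŷ = -5 + 0.5·50 = 20; e = 17 − 20 = -3
x=60: ŷ = -5 + 0.5·60 = 25; e = 24 − 25 = -1
x=70: ŷ = -5 + 0.5·70 = 30; e = 28 − 30 = -2
x=80: ŷ = -5 + 0.5·80 = 35; e = 34 − 35 = -1
x=90: ŷ = -5 + 0.5·90 = 40; e = 41.5 − 40 = 1.5
x=100: ŷ = -5 + 0.5·100 = 45; e = 45.5 − 45 = 0.5
x=110: ŷ = -5 + 0.5·110 = 50; e = 51 − 50 = 1
SSE = 0.25 + 2.25 + 4 + 9 + 1 + 4 + 1 + 2.25 + 0.25 + 1 = 25
s = √(25/8) = 1.76777
e/s = -2 / 1.76777 = -1.13

-1.13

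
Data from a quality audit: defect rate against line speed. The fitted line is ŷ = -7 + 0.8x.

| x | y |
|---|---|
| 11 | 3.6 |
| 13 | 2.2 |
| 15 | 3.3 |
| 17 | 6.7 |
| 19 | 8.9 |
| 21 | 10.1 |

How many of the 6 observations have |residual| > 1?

x=11: ŷ = -7 + 0.8·11 = 1.8; r = 3.6 − 1.8 = 1.8
x=13: ŷ = -7 + 0.8·13 = 3.4; r = 2.2 − 3.4 = -1.2
x=15: ŷ = -7 + 0.8·15 = 5; r = 3.3 − 5 = -1.7
x=17: ŷ = -7 + 0.8·17 = 6.6; r = 6.7 − 6.6 = 0.1
x=19: ŷ = -7 + 0.8·19 = 8.2; r = 8.9 − 8.2 = 0.7
x=21: ŷ = -7 + 0.8·21 = 9.8; r = 10.1 − 9.8 = 0.3
|r| > 1: x=11 (|r|=1.8), x=13 (|r|=1.2), x=15 (|r|=1.7) → 3

3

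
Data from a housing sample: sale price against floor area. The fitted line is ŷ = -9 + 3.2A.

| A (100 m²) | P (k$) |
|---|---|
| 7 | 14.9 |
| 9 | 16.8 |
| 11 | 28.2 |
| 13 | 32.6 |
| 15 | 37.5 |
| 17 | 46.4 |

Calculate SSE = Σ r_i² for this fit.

SSE = 18.5

A=7: ŷ = -9 + 3.2·7 = 13.4; r = 14.9 − 13.4 = 1.5
A=9: ŷ = -9 + 3.2·9 = 19.8; r = 16.8 − 19.8 = -3
A=11: ŷ = -9 + 3.2·11 = 26.2; r = 28.2 − 26.2 = 2
A=13: ŷ = -9 + 3.2·13 = 32.6; r = 32.6 − 32.6 = 0
A=15: ŷ = -9 + 3.2·15 = 39; r = 37.5 − 39 = -1.5
A=17: ŷ = -9 + 3.2·17 = 45.4; r = 46.4 − 45.4 = 1
SSE = 2.25 + 9 + 4 + 0 + 2.25 + 1 = 18.5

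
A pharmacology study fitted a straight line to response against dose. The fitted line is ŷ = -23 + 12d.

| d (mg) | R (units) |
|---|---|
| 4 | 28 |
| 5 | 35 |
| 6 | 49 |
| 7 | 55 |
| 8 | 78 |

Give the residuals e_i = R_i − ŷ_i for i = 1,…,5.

3, -2, 0, -6, 5

d=4: ŷ = -23 + 12·4 = 25; e = 28 − 25 = 3
d=5: ŷ = -23 + 12·5 = 37; e = 35 − 37 = -2
d=6: ŷ = -23 + 12·6 = 49; e = 49 − 49 = 0
d=7: ŷ = -23 + 12·7 = 61; e = 55 − 61 = -6
d=8: ŷ = -23 + 12·8 = 73; e = 78 − 73 = 5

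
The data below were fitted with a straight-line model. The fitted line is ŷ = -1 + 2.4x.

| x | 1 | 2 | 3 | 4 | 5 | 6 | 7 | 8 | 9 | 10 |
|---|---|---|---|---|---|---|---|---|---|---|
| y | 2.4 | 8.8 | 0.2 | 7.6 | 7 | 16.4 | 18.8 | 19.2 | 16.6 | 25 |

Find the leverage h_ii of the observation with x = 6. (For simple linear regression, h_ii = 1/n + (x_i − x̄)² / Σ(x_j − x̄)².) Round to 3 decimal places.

x̄ = (1 + 2 + 3 + 4 + 5 + 6 + 7 + 8 + 9 + 10)/10 = 5.5
Σ(x − x̄)² = 20.25 + 12.25 + 6.25 + 2.25 + 0.25 + 0.25 + 2.25 + 6.25 + 12.25 + 20.25 = 82.5
h = 1/10 + (0.5)²/82.5 = 0.1 + 0.0030303 = 0.103

h = 0.103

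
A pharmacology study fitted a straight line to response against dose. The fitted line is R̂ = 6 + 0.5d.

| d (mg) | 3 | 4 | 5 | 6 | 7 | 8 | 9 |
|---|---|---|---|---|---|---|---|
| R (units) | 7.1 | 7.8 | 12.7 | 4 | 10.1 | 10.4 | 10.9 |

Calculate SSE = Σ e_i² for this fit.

SSE = 43.52

d=3: R̂ = 6 + 0.5·3 = 7.5; e = 7.1 − 7.5 = -0.4
d=4: R̂ = 6 + 0.5·4 = 8; e = 7.8 − 8 = -0.2
d=5: R̂ = 6 + 0.5·5 = 8.5; e = 12.7 − 8.5 = 4.2
d=6: R̂ = 6 + 0.5·6 = 9; e = 4 − 9 = -5
d=7: R̂ = 6 + 0.5·7 = 9.5; e = 10.1 − 9.5 = 0.6
d=8: R̂ = 6 + 0.5·8 = 10; e = 10.4 − 10 = 0.4
d=9: R̂ = 6 + 0.5·9 = 10.5; e = 10.9 − 10.5 = 0.4
SSE = 0.16 + 0.04 + 17.64 + 25 + 0.36 + 0.16 + 0.16 = 43.52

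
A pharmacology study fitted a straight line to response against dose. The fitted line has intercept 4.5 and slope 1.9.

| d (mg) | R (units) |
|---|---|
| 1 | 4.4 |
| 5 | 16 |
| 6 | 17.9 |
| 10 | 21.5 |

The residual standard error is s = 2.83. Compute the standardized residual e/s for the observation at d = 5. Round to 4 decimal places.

0.7067

ŷ = 4.5 + 1.9·5 = 14
e = 16 − 14 = 2
e/s = 2 / 2.83 = 0.7067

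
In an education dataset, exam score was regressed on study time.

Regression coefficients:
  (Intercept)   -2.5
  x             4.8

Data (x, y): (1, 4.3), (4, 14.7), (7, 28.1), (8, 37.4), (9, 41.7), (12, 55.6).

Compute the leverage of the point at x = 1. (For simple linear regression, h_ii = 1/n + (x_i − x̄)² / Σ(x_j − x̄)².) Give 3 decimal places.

x̄ = (1 + 4 + 7 + 8 + 9 + 12)/6 = 6.83333
Σ(x − x̄)² = 34.0278 + 8.02778 + 0.0277778 + 1.36111 + 4.69444 + 26.6944 = 74.8333
h = 1/6 + (-5.83333)²/74.8333 = 0.166667 + 0.454714 = 0.621

h = 0.621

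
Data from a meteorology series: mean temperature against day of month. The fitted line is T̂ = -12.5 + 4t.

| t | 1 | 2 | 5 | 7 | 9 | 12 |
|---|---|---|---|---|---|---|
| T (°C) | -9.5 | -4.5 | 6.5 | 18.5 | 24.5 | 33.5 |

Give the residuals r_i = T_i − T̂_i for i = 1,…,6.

t=1: T̂ = -12.5 + 4·1 = -8.5; r = -9.5 − (-8.5) = -1
t=2: T̂ = -12.5 + 4·2 = -4.5; r = -4.5 − (-4.5) = 0
t=5: T̂ = -12.5 + 4·5 = 7.5; r = 6.5 − 7.5 = -1
t=7: T̂ = -12.5 + 4·7 = 15.5; r = 18.5 − 15.5 = 3
t=9: T̂ = -12.5 + 4·9 = 23.5; r = 24.5 − 23.5 = 1
t=12: T̂ = -12.5 + 4·12 = 35.5; r = 33.5 − 35.5 = -2

-1, 0, -1, 3, 1, -2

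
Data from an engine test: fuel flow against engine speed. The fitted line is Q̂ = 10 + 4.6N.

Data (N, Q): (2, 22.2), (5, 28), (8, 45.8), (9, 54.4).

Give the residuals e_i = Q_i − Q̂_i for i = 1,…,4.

3, -5, -1, 3

N=2: Q̂ = 10 + 4.6·2 = 19.2; e = 22.2 − 19.2 = 3
N=5: Q̂ = 10 + 4.6·5 = 33; e = 28 − 33 = -5
N=8: Q̂ = 10 + 4.6·8 = 46.8; e = 45.8 − 46.8 = -1
N=9: Q̂ = 10 + 4.6·9 = 51.4; e = 54.4 − 51.4 = 3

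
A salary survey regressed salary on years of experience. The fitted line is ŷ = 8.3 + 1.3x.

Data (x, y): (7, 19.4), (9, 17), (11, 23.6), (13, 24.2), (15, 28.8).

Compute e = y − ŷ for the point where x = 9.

ŷ = 8.3 + 1.3·9 = 20
e = 17 − 20 = -3

e = -3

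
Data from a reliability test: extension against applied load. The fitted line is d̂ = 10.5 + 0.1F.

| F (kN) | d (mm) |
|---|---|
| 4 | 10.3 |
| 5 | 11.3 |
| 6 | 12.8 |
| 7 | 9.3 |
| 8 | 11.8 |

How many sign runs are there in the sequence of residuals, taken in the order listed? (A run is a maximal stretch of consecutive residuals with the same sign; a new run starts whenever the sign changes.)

F=4: d̂ = 10.5 + 0.1·4 = 10.9; r = 10.3 − 10.9 = -0.6
F=5: d̂ = 10.5 + 0.1·5 = 11; r = 11.3 − 11 = 0.3
F=6: d̂ = 10.5 + 0.1·6 = 11.1; r = 12.8 − 11.1 = 1.7
F=7: d̂ = 10.5 + 0.1·7 = 11.2; r = 9.3 − 11.2 = -1.9
F=8: d̂ = 10.5 + 0.1·8 = 11.3; r = 11.8 − 11.3 = 0.5
Signs: − + + − +
Runs: −×1, +×2, −×1, +×1 → 4

4 runs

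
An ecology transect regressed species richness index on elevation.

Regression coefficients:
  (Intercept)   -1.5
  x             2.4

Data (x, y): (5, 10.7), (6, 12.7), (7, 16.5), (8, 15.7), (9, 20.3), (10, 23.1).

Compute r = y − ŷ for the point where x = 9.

ŷ = -1.5 + 2.4·9 = 20.1
r = 20.3 − 20.1 = 0.2

r = 0.2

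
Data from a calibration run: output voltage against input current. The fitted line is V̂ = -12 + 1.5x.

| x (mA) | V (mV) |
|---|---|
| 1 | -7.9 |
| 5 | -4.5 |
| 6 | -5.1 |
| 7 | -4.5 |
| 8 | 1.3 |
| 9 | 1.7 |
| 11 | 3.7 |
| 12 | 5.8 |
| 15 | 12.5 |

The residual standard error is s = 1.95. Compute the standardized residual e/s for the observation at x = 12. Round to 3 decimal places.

V̂ = -12 + 1.5·12 = 6
e = 5.8 − 6 = -0.2
e/s = -0.2 / 1.95 = -0.103

-0.103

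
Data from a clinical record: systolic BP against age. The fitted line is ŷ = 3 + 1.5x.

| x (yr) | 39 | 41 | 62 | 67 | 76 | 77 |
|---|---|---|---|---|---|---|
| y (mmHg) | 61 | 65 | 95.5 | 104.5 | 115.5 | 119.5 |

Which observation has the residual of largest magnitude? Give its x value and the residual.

x=39: ŷ = 3 + 1.5·39 = 61.5; r = 61 − 61.5 = -0.5
x=41: ŷ = 3 + 1.5·41 = 64.5; r = 65 − 64.5 = 0.5
x=62: ŷ = 3 + 1.5·62 = 96; r = 95.5 − 96 = -0.5
x=67: ŷ = 3 + 1.5·67 = 103.5; r = 104.5 − 103.5 = 1
x=76: ŷ = 3 + 1.5·76 = 117; r = 115.5 − 117 = -1.5
x=77: ŷ = 3 + 1.5·77 = 118.5; r = 119.5 − 118.5 = 1
Largest |r| is 1.5 at x = 76, residual -1.5.

x = 76, r = -1.5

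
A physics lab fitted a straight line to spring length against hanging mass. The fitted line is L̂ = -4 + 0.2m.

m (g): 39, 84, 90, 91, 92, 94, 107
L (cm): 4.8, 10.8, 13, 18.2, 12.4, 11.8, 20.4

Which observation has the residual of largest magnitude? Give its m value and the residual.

m = 91, e = 4

m=39: L̂ = -4 + 0.2·39 = 3.8; e = 4.8 − 3.8 = 1
m=84: L̂ = -4 + 0.2·84 = 12.8; e = 10.8 − 12.8 = -2
m=90: L̂ = -4 + 0.2·90 = 14; e = 13 − 14 = -1
m=91: L̂ = -4 + 0.2·91 = 14.2; e = 18.2 − 14.2 = 4
m=92: L̂ = -4 + 0.2·92 = 14.4; e = 12.4 − 14.4 = -2
m=94: L̂ = -4 + 0.2·94 = 14.8; e = 11.8 − 14.8 = -3
m=107: L̂ = -4 + 0.2·107 = 17.4; e = 20.4 − 17.4 = 3
Largest |e| is 4 at m = 91, residual 4.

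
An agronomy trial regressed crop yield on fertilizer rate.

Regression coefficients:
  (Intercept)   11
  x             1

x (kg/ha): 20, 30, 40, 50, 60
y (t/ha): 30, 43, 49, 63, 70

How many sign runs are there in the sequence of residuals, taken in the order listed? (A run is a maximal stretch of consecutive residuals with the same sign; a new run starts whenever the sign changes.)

5 runs

x=20: ŷ = 11 + 20 = 31; r = 30 − 31 = -1
x=30: ŷ = 11 + 30 = 41; r = 43 − 41 = 2
x=40: ŷ = 11 + 40 = 51; r = 49 − 51 = -2
x=50: ŷ = 11 + 50 = 61; r = 63 − 61 = 2
x=60: ŷ = 11 + 60 = 71; r = 70 − 71 = -1
Signs: − + − + −
Runs: −×1, +×1, −×1, +×1, −×1 → 5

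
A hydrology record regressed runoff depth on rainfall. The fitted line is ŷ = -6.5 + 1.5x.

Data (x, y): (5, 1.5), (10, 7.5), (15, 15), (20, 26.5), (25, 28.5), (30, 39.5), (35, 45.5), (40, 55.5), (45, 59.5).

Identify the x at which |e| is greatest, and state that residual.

x = 20, e = 3

x=5: ŷ = -6.5 + 1.5·5 = 1; e = 1.5 − 1 = 0.5
x=10: ŷ = -6.5 + 1.5·10 = 8.5; e = 7.5 − 8.5 = -1
x=15: ŷ = -6.5 + 1.5·15 = 16; e = 15 − 16 = -1
x=20: ŷ = -6.5 + 1.5·20 = 23.5; e = 26.5 − 23.5 = 3
x=25: ŷ = -6.5 + 1.5·25 = 31; e = 28.5 − 31 = -2.5
x=30: ŷ = -6.5 + 1.5·30 = 38.5; e = 39.5 − 38.5 = 1
x=35: ŷ = -6.5 + 1.5·35 = 46; e = 45.5 − 46 = -0.5
x=40: ŷ = -6.5 + 1.5·40 = 53.5; e = 55.5 − 53.5 = 2
x=45: ŷ = -6.5 + 1.5·45 = 61; e = 59.5 − 61 = -1.5
Largest |e| is 3 at x = 20, residual 3.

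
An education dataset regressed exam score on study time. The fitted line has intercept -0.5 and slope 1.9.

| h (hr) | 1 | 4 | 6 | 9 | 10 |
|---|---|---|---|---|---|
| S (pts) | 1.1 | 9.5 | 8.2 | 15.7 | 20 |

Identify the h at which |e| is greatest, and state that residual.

h=1: ŷ = -0.5 + 1.9·1 = 1.4; e = 1.1 − 1.4 = -0.3
h=4: ŷ = -0.5 + 1.9·4 = 7.1; e = 9.5 − 7.1 = 2.4
h=6: ŷ = -0.5 + 1.9·6 = 10.9; e = 8.2 − 10.9 = -2.7
h=9: ŷ = -0.5 + 1.9·9 = 16.6; e = 15.7 − 16.6 = -0.9
h=10: ŷ = -0.5 + 1.9·10 = 18.5; e = 20 − 18.5 = 1.5
Largest |e| is 2.7 at h = 6, residual -2.7.

h = 6, e = -2.7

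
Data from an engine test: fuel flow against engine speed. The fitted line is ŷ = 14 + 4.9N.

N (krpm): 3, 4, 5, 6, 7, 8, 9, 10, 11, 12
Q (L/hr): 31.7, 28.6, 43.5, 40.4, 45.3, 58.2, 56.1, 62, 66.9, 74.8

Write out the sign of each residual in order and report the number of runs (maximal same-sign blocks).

N=3: ŷ = 14 + 4.9·3 = 28.7; r = 31.7 − 28.7 = 3
N=4: ŷ = 14 + 4.9·4 = 33.6; r = 28.6 − 33.6 = -5
N=5: ŷ = 14 + 4.9·5 = 38.5; r = 43.5 − 38.5 = 5
N=6: ŷ = 14 + 4.9·6 = 43.4; r = 40.4 − 43.4 = -3
N=7: ŷ = 14 + 4.9·7 = 48.3; r = 45.3 − 48.3 = -3
N=8: ŷ = 14 + 4.9·8 = 53.2; r = 58.2 − 53.2 = 5
N=9: ŷ = 14 + 4.9·9 = 58.1; r = 56.1 − 58.1 = -2
N=10: ŷ = 14 + 4.9·10 = 63; r = 62 − 63 = -1
N=11: ŷ = 14 + 4.9·11 = 67.9; r = 66.9 − 67.9 = -1
N=12: ŷ = 14 + 4.9·12 = 72.8; r = 74.8 − 72.8 = 2
Signs: + − + − − + − − − +
Runs: +×1, −×1, +×1, −×2, +×1, −×3, +×1 → 7

7 runs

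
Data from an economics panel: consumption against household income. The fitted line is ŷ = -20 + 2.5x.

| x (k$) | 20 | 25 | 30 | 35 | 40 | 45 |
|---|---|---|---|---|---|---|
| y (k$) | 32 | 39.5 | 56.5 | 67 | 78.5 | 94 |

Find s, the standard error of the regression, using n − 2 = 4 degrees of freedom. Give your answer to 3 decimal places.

x=20: ŷ = -20 + 2.5·20 = 30; r = 32 − 30 = 2
x=25: ŷ = -20 + 2.5·25 = 42.5; r = 39.5 − 42.5 = -3
x=30: ŷ = -20 + 2.5·30 = 55; r = 56.5 − 55 = 1.5
x=35: ŷ = -20 + 2.5·35 = 67.5; r = 67 − 67.5 = -0.5
x=40: ŷ = -20 + 2.5·40 = 80; r = 78.5 − 80 = -1.5
x=45: ŷ = -20 + 2.5·45 = 92.5; r = 94 − 92.5 = 1.5
SSE = 4 + 9 + 2.25 + 0.25 + 2.25 + 2.25 = 20
s = √(20/4) = √5 ≈ 2.236

s = 2.236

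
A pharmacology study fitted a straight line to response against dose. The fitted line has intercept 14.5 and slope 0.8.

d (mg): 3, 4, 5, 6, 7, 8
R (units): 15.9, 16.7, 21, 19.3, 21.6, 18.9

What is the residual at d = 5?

e = 2.5

ŷ = 14.5 + 0.8·5 = 18.5
e = 21 − 18.5 = 2.5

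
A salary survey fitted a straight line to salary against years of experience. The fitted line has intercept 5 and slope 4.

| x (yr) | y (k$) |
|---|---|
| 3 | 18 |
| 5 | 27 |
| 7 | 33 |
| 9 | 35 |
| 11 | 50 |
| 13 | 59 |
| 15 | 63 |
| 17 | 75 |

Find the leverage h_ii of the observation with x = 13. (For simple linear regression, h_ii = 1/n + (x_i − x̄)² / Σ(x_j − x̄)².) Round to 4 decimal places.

h = 0.1786

x̄ = (3 + 5 + 7 + 9 + 11 + 13 + 15 + 17)/8 = 10
Σ(x − x̄)² = 49 + 25 + 9 + 1 + 1 + 9 + 25 + 49 = 168
h = 1/8 + (3)²/168 = 0.125 + 0.0535714 = 0.1786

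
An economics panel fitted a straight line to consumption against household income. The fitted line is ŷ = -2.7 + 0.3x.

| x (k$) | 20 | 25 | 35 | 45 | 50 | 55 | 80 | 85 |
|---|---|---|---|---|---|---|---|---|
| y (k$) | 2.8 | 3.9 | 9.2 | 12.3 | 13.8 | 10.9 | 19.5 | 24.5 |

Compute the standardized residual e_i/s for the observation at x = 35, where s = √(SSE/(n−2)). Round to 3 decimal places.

x=20: ŷ = -2.7 + 0.3·20 = 3.3; e = 2.8 − 3.3 = -0.5
x=25: ŷ = -2.7 + 0.3·25 = 4.8; e = 3.9 − 4.8 = -0.9
x=35: ŷ = -2.7 + 0.3·35 = 7.8; e = 9.2 − 7.8 = 1.4
x=45: ŷ = -2.7 + 0.3·45 = 10.8; e = 12.3 − 10.8 = 1.5
x=50: ŷ = -2.7 + 0.3·50 = 12.3; e = 13.8 − 12.3 = 1.5
x=55: ŷ = -2.7 + 0.3·55 = 13.8; e = 10.9 − 13.8 = -2.9
x=80: ŷ = -2.7 + 0.3·80 = 21.3; e = 19.5 − 21.3 = -1.8
x=85: ŷ = -2.7 + 0.3·85 = 22.8; e = 24.5 − 22.8 = 1.7
SSE = 0.25 + 0.81 + 1.96 + 2.25 + 2.25 + 8.41 + 3.24 + 2.89 = 22.06
s = √(22.06/6) = 1.91746
e/s = 1.4 / 1.91746 = 0.730

0.730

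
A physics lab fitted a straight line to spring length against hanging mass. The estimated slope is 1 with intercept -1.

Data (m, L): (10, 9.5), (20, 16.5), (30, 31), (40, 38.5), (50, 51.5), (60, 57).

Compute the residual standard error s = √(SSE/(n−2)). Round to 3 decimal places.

s = 2.291

m=10: ŷ = -1 + 10 = 9; e = 9.5 − 9 = 0.5
m=20: ŷ = -1 + 20 = 19; e = 16.5 − 19 = -2.5
m=30: ŷ = -1 + 30 = 29; e = 31 − 29 = 2
m=40: ŷ = -1 + 40 = 39; e = 38.5 − 39 = -0.5
m=50: ŷ = -1 + 50 = 49; e = 51.5 − 49 = 2.5
m=60: ŷ = -1 + 60 = 59; e = 57 − 59 = -2
SSE = 0.25 + 6.25 + 4 + 0.25 + 6.25 + 4 = 21
s = √(21/4) = √5.25 ≈ 2.291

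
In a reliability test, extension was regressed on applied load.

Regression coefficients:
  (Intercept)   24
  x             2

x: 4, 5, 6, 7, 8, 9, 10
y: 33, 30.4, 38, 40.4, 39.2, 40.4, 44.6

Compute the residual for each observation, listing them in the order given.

x=4: ŷ = 24 + 2·4 = 32; e = 33 − 32 = 1
x=5: ŷ = 24 + 2·5 = 34; e = 30.4 − 34 = -3.6
x=6: ŷ = 24 + 2·6 = 36; e = 38 − 36 = 2
x=7: ŷ = 24 + 2·7 = 38; e = 40.4 − 38 = 2.4
x=8: ŷ = 24 + 2·8 = 40; e = 39.2 − 40 = -0.8
x=9: ŷ = 24 + 2·9 = 42; e = 40.4 − 42 = -1.6
x=10: ŷ = 24 + 2·10 = 44; e = 44.6 − 44 = 0.6

1, -3.6, 2, 2.4, -0.8, -1.6, 0.6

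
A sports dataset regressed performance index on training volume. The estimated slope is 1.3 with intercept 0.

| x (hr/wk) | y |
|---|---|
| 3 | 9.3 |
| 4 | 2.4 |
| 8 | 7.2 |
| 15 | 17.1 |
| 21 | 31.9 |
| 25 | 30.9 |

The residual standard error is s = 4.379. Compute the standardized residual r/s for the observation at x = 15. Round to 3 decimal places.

ŷ = 1.3·15 = 19.5
r = 17.1 − 19.5 = -2.4
r/s = -2.4 / 4.379 = -0.548

-0.548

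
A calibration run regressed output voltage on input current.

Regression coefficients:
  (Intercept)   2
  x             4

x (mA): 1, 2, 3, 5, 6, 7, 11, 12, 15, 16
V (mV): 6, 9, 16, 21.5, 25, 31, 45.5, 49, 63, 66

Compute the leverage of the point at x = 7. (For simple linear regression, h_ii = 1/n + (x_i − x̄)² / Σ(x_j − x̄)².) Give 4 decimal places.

h = 0.1024

x̄ = (1 + 2 + 3 + 5 + 6 + 7 + 11 + 12 + 15 + 16)/10 = 7.8
Σ(x − x̄)² = 46.24 + 33.64 + 23.04 + 7.84 + 3.24 + 0.64 + 10.24 + 17.64 + 51.84 + 67.24 = 261.6
h = 1/10 + (-0.8)²/261.6 = 0.1 + 0.00244648 = 0.1024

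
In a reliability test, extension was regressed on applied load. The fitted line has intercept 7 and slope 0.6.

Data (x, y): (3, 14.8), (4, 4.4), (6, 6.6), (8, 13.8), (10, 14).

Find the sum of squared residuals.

SSE = 82

x=3: ŷ = 7 + 0.6·3 = 8.8; r = 14.8 − 8.8 = 6
x=4: ŷ = 7 + 0.6·4 = 9.4; r = 4.4 − 9.4 = -5
x=6: ŷ = 7 + 0.6·6 = 10.6; r = 6.6 − 10.6 = -4
x=8: ŷ = 7 + 0.6·8 = 11.8; r = 13.8 − 11.8 = 2
x=10: ŷ = 7 + 0.6·10 = 13; r = 14 − 13 = 1
SSE = 36 + 25 + 16 + 4 + 1 = 82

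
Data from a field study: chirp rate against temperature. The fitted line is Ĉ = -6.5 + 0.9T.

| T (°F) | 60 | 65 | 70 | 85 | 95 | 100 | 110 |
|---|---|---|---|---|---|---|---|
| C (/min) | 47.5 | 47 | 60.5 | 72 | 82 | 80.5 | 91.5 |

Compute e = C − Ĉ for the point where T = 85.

e = 2

Ĉ = -6.5 + 0.9·85 = 70
e = 72 − 70 = 2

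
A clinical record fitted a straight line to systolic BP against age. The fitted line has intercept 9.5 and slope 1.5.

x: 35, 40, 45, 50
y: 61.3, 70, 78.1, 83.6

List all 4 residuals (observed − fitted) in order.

-0.7, 0.5, 1.1, -0.9

x=35: ŷ = 9.5 + 1.5·35 = 62; e = 61.3 − 62 = -0.7
x=40: ŷ = 9.5 + 1.5·40 = 69.5; e = 70 − 69.5 = 0.5
x=45: ŷ = 9.5 + 1.5·45 = 77; e = 78.1 − 77 = 1.1
x=50: ŷ = 9.5 + 1.5·50 = 84.5; e = 83.6 − 84.5 = -0.9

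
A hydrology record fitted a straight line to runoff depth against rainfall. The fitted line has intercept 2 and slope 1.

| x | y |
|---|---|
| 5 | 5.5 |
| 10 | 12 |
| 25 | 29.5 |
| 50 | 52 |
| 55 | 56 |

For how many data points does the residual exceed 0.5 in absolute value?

x=5: ŷ = 2 + 5 = 7; r = 5.5 − 7 = -1.5
x=10: ŷ = 2 + 10 = 12; r = 12 − 12 = 0
x=25: ŷ = 2 + 25 = 27; r = 29.5 − 27 = 2.5
x=50: ŷ = 2 + 50 = 52; r = 52 − 52 = 0
x=55: ŷ = 2 + 55 = 57; r = 56 − 57 = -1
|r| > 0.5: x=5 (|r|=1.5), x=25 (|r|=2.5), x=55 (|r|=1) → 3

3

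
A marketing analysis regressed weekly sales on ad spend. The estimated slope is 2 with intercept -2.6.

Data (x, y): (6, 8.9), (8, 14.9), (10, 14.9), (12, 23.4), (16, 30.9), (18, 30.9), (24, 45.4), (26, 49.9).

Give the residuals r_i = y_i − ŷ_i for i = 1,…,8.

x=6: ŷ = -2.6 + 2·6 = 9.4; r = 8.9 − 9.4 = -0.5
x=8: ŷ = -2.6 + 2·8 = 13.4; r = 14.9 − 13.4 = 1.5
x=10: ŷ = -2.6 + 2·10 = 17.4; r = 14.9 − 17.4 = -2.5
x=12: ŷ = -2.6 + 2·12 = 21.4; r = 23.4 − 21.4 = 2
x=16: ŷ = -2.6 + 2·16 = 29.4; r = 30.9 − 29.4 = 1.5
x=18: ŷ = -2.6 + 2·18 = 33.4; r = 30.9 − 33.4 = -2.5
x=24: ŷ = -2.6 + 2·24 = 45.4; r = 45.4 − 45.4 = 0
x=26: ŷ = -2.6 + 2·26 = 49.4; r = 49.9 − 49.4 = 0.5

-0.5, 1.5, -2.5, 2, 1.5, -2.5, 0, 0.5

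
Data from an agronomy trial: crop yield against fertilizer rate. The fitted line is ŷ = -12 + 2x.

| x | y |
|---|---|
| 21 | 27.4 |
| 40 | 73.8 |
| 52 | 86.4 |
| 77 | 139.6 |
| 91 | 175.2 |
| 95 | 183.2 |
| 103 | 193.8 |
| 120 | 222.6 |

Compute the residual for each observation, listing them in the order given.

-2.6, 5.8, -5.6, -2.4, 5.2, 5.2, -0.2, -5.4

x=21: ŷ = -12 + 2·21 = 30; e = 27.4 − 30 = -2.6
x=40: ŷ = -12 + 2·40 = 68; e = 73.8 − 68 = 5.8
x=52: ŷ = -12 + 2·52 = 92; e = 86.4 − 92 = -5.6
x=77: ŷ = -12 + 2·77 = 142; e = 139.6 − 142 = -2.4
x=91: ŷ = -12 + 2·91 = 170; e = 175.2 − 170 = 5.2
x=95: ŷ = -12 + 2·95 = 178; e = 183.2 − 178 = 5.2
x=103: ŷ = -12 + 2·103 = 194; e = 193.8 − 194 = -0.2
x=120: ŷ = -12 + 2·120 = 228; e = 222.6 − 228 = -5.4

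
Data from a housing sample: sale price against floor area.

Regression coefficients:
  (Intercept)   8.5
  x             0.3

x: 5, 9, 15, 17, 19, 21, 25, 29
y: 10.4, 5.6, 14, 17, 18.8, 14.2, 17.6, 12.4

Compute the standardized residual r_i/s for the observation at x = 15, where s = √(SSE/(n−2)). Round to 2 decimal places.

x=5: ŷ = 8.5 + 0.3·5 = 10; r = 10.4 − 10 = 0.4
x=9: ŷ = 8.5 + 0.3·9 = 11.2; r = 5.6 − 11.2 = -5.6
x=15: ŷ = 8.5 + 0.3·15 = 13; r = 14 − 13 = 1
x=17: ŷ = 8.5 + 0.3·17 = 13.6; r = 17 − 13.6 = 3.4
x=19: ŷ = 8.5 + 0.3·19 = 14.2; r = 18.8 − 14.2 = 4.6
x=21: ŷ = 8.5 + 0.3·21 = 14.8; r = 14.2 − 14.8 = -0.6
x=25: ŷ = 8.5 + 0.3·25 = 16; r = 17.6 − 16 = 1.6
x=29: ŷ = 8.5 + 0.3·29 = 17.2; r = 12.4 − 17.2 = -4.8
SSE = 0.16 + 31.36 + 1 + 11.56 + 21.16 + 0.36 + 2.56 + 23.04 = 91.2
s = √(91.2/6) = 3.89872
r/s = 1 / 3.89872 = 0.26

0.26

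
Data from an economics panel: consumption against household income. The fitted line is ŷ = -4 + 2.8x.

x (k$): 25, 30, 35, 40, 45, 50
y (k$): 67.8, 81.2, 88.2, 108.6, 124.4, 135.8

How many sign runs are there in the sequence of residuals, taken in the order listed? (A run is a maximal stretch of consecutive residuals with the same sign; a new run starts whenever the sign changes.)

x=25: ŷ = -4 + 2.8·25 = 66; e = 67.8 − 66 = 1.8
x=30: ŷ = -4 + 2.8·30 = 80; e = 81.2 − 80 = 1.2
x=35: ŷ = -4 + 2.8·35 = 94; e = 88.2 − 94 = -5.8
x=40: ŷ = -4 + 2.8·40 = 108; e = 108.6 − 108 = 0.6
x=45: ŷ = -4 + 2.8·45 = 122; e = 124.4 − 122 = 2.4
x=50: ŷ = -4 + 2.8·50 = 136; e = 135.8 − 136 = -0.2
Signs: + + − + + −
Runs: +×2, −×1, +×2, −×1 → 4

4 runs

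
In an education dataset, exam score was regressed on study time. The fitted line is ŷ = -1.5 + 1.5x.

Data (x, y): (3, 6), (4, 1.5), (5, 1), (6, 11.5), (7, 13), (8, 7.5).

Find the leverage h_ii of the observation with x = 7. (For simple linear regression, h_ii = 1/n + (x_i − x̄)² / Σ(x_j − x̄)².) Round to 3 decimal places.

h = 0.295

x̄ = (3 + 4 + 5 + 6 + 7 + 8)/6 = 5.5
Σ(x − x̄)² = 6.25 + 2.25 + 0.25 + 0.25 + 2.25 + 6.25 = 17.5
h = 1/6 + (1.5)²/17.5 = 0.166667 + 0.128571 = 0.295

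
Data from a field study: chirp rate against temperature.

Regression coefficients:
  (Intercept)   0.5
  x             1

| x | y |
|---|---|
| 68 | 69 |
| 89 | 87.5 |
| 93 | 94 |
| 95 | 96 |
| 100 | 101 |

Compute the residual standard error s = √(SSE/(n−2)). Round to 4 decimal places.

s = 1.2910

x=68: ŷ = 0.5 + 68 = 68.5; r = 69 − 68.5 = 0.5
x=89: ŷ = 0.5 + 89 = 89.5; r = 87.5 − 89.5 = -2
x=93: ŷ = 0.5 + 93 = 93.5; r = 94 − 93.5 = 0.5
x=95: ŷ = 0.5 + 95 = 95.5; r = 96 − 95.5 = 0.5
x=100: ŷ = 0.5 + 100 = 100.5; r = 101 − 100.5 = 0.5
SSE = 0.25 + 4 + 0.25 + 0.25 + 0.25 = 5
s = √(5/3) = √1.66667 ≈ 1.2910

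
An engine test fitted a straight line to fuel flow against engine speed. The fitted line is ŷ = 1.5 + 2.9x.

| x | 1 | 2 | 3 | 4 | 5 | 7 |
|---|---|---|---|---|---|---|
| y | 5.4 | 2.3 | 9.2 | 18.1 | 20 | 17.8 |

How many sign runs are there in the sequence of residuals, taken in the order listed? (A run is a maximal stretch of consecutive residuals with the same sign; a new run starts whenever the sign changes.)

x=1: ŷ = 1.5 + 2.9·1 = 4.4; r = 5.4 − 4.4 = 1
x=2: ŷ = 1.5 + 2.9·2 = 7.3; r = 2.3 − 7.3 = -5
x=3: ŷ = 1.5 + 2.9·3 = 10.2; r = 9.2 − 10.2 = -1
x=4: ŷ = 1.5 + 2.9·4 = 13.1; r = 18.1 − 13.1 = 5
x=5: ŷ = 1.5 + 2.9·5 = 16; r = 20 − 16 = 4
x=7: ŷ = 1.5 + 2.9·7 = 21.8; r = 17.8 − 21.8 = -4
Signs: + − − + + −
Runs: +×1, −×2, +×2, −×1 → 4

4 runs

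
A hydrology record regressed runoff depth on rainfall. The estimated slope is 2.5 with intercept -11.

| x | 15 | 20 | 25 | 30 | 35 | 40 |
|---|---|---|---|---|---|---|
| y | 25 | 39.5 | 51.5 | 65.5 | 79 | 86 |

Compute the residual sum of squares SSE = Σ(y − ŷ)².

x=15: ŷ = -11 + 2.5·15 = 26.5; e = 25 − 26.5 = -1.5
x=20: ŷ = -11 + 2.5·20 = 39; e = 39.5 − 39 = 0.5
x=25: ŷ = -11 + 2.5·25 = 51.5; e = 51.5 − 51.5 = 0
x=30: ŷ = -11 + 2.5·30 = 64; e = 65.5 − 64 = 1.5
x=35: ŷ = -11 + 2.5·35 = 76.5; e = 79 − 76.5 = 2.5
x=40: ŷ = -11 + 2.5·40 = 89; e = 86 − 89 = -3
SSE = 2.25 + 0.25 + 0 + 2.25 + 6.25 + 9 = 20

SSE = 20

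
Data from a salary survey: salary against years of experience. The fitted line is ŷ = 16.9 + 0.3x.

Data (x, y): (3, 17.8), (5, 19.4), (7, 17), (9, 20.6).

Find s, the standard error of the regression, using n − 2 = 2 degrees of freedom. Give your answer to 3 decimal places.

s = 1.732

x=3: ŷ = 16.9 + 0.3·3 = 17.8; e = 17.8 − 17.8 = 0
x=5: ŷ = 16.9 + 0.3·5 = 18.4; e = 19.4 − 18.4 = 1
x=7: ŷ = 16.9 + 0.3·7 = 19; e = 17 − 19 = -2
x=9: ŷ = 16.9 + 0.3·9 = 19.6; e = 20.6 − 19.6 = 1
SSE = 0 + 1 + 4 + 1 = 6
s = √(6/2) = √3 ≈ 1.732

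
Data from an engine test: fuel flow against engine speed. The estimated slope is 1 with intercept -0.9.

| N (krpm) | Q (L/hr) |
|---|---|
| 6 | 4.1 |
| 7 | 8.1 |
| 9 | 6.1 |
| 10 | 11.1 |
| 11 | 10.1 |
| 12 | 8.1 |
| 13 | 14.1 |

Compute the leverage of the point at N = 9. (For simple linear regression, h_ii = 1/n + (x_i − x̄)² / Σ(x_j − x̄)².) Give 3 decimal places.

N̄ = (6 + 7 + 9 + 10 + 11 + 12 + 13)/7 = 9.71429
Σ(N − N̄)² = 13.7959 + 7.36735 + 0.510204 + 0.0816327 + 1.65306 + 5.22449 + 10.7959 = 39.4286
h = 1/7 + (-0.714286)²/39.4286 = 0.142857 + 0.01294 = 0.156

h = 0.156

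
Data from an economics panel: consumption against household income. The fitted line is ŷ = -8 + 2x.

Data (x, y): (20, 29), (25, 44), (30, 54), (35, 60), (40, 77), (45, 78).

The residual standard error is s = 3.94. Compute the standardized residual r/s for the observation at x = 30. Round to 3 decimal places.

0.508

ŷ = -8 + 2·30 = 52
r = 54 − 52 = 2
r/s = 2 / 3.94 = 0.508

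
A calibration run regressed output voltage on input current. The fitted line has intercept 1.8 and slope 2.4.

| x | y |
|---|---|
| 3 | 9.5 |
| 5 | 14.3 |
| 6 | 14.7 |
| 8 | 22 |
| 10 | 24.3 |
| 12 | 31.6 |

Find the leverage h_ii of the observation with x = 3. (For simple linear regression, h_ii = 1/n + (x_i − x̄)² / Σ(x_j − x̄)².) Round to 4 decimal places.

x̄ = (3 + 5 + 6 + 8 + 10 + 12)/6 = 7.33333
Σ(x − x̄)² = 18.7778 + 5.44444 + 1.77778 + 0.444444 + 7.11111 + 21.7778 = 55.3333
h = 1/6 + (-4.33333)²/55.3333 = 0.166667 + 0.339357 = 0.5060

h = 0.5060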